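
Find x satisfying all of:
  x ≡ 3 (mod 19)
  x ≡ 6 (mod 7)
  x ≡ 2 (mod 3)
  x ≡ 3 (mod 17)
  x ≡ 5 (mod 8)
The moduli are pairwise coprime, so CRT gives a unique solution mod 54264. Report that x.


Product of moduli M = 19 · 7 · 3 · 17 · 8 = 54264.
Merge one congruence at a time:
  Start: x ≡ 3 (mod 19).
  Combine with x ≡ 6 (mod 7); new modulus lcm = 133.
    Write x = 3 + 19·t and substitute into x ≡ 6 (mod 7): 19·t ≡ 6 − 3 = 3 (mod 7).
    Reduce coefficients mod 7: 5·t ≡ 3 (mod 7).
    The inverse of 5 mod 7 is 3 (since 5·3 = 15 = 2·7 + 1), so t ≡ 3·3 = 9 ≡ 2 (mod 7).
    Then x = 3 + 19·2 = 41, valid modulo lcm(19, 7) = 133: x ≡ 41 (mod 133).
  Combine with x ≡ 2 (mod 3); new modulus lcm = 399.
    Write x = 41 + 133·t and substitute into x ≡ 2 (mod 3): 133·t ≡ 2 − 41 = -39 (mod 3).
    Reduce coefficients mod 3: 1·t ≡ 0 (mod 3).
    So t ≡ 0 (mod 3).
    Then x = 41 + 133·0 = 41, valid modulo lcm(133, 3) = 399: x ≡ 41 (mod 399).
  Combine with x ≡ 3 (mod 17); new modulus lcm = 6783.
    Write x = 41 + 399·t and substitute into x ≡ 3 (mod 17): 399·t ≡ 3 − 41 = -38 (mod 17).
    Reduce coefficients mod 17: 8·t ≡ 13 (mod 17).
    The inverse of 8 mod 17 is 15 (since 8·15 = 120 = 7·17 + 1), so t ≡ 15·13 = 195 ≡ 8 (mod 17).
    Then x = 41 + 399·8 = 3233, valid modulo lcm(399, 17) = 6783: x ≡ 3233 (mod 6783).
  Combine with x ≡ 5 (mod 8); new modulus lcm = 54264.
    Write x = 3233 + 6783·t and substitute into x ≡ 5 (mod 8): 6783·t ≡ 5 − 3233 = -3228 (mod 8).
    Reduce coefficients mod 8: 7·t ≡ 4 (mod 8).
    The inverse of 7 mod 8 is 7 (since 7·7 = 49 = 6·8 + 1), so t ≡ 7·4 = 28 ≡ 4 (mod 8).
    Then x = 3233 + 6783·4 = 30365, valid modulo lcm(6783, 8) = 54264: x ≡ 30365 (mod 54264).
Verify against each original: 30365 mod 19 = 3, 30365 mod 7 = 6, 30365 mod 3 = 2, 30365 mod 17 = 3, 30365 mod 8 = 5.

x ≡ 30365 (mod 54264).


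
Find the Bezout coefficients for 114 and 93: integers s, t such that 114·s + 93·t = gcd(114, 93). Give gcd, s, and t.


Euclidean algorithm on (114, 93) — divide until remainder is 0:
  114 = 1 · 93 + 21
  93 = 4 · 21 + 9
  21 = 2 · 9 + 3
  9 = 3 · 3 + 0
gcd(114, 93) = 3.
Track Bezout coefficients alongside the remainders: start with r₀ = 114 = a·1 + b·0 (s = 1, t = 0) and r₁ = 93 = a·0 + b·1 (s = 0, t = 1); each new remainder r_{k+1} = r_{k-1} − q_k·r_k inherits s_{k+1} = s_{k-1} − q_k·s_k, t_{k+1} = t_{k-1} − q_k·t_k, so r_k = a·s_k + b·t_k at every step:
  q = 1: r = 21, s = 1 − 1·0 = 1, t = 0 − 1·1 = -1  (check: 114·1 + 93·(-1) = 21)
  q = 4: r = 9, s = 0 − 4·1 = -4, t = 1 − 4·(-1) = 5  (check: 114·(-4) + 93·5 = 9)
  q = 2: r = 3, s = 1 − 2·(-4) = 9, t = -1 − 2·5 = -11  (check: 114·9 + 93·(-11) = 3)
The row with r = 3 (the gcd) gives the Bezout coefficients s = 9, t = -11.
Result: 114 · (9) + 93 · (-11) = 3.

gcd(114, 93) = 3; s = 9, t = -11 (check: 114·9 + 93·(-11) = 3).


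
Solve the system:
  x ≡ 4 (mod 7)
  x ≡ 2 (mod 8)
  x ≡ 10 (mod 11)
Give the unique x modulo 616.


Moduli 7, 8, 11 are pairwise coprime; by CRT there is a unique solution modulo M = 7 · 8 · 11 = 616.
Solve pairwise, accumulating the modulus:
  Start with x ≡ 4 (mod 7).
  Combine with x ≡ 2 (mod 8): since gcd(7, 8) = 1, we get a unique residue mod 56.
    Write x = 4 + 7·t and substitute into x ≡ 2 (mod 8): 7·t ≡ 2 − 4 = -2 (mod 8).
    Reduce coefficients mod 8: 7·t ≡ 6 (mod 8).
    The inverse of 7 mod 8 is 7 (since 7·7 = 49 = 6·8 + 1), so t ≡ 7·6 = 42 ≡ 2 (mod 8).
    Then x = 4 + 7·2 = 18, valid modulo lcm(7, 8) = 56: x ≡ 18 (mod 56).
  Combine with x ≡ 10 (mod 11): since gcd(56, 11) = 1, we get a unique residue mod 616.
    Write x = 18 + 56·t and substitute into x ≡ 10 (mod 11): 56·t ≡ 10 − 18 = -8 (mod 11).
    Reduce coefficients mod 11: 1·t ≡ 3 (mod 11).
    So t ≡ 3 (mod 11).
    Then x = 18 + 56·3 = 186, valid modulo lcm(56, 11) = 616: x ≡ 186 (mod 616).
Verify: 186 mod 7 = 4 ✓, 186 mod 8 = 2 ✓, 186 mod 11 = 10 ✓.

x ≡ 186 (mod 616).


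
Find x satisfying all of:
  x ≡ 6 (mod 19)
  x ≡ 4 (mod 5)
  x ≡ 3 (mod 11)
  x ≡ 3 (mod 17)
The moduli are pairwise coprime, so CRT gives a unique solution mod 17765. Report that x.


Product of moduli M = 19 · 5 · 11 · 17 = 17765.
Merge one congruence at a time:
  Start: x ≡ 6 (mod 19).
  Combine with x ≡ 4 (mod 5); new modulus lcm = 95.
    Write x = 6 + 19·t and substitute into x ≡ 4 (mod 5): 19·t ≡ 4 − 6 = -2 (mod 5).
    Reduce coefficients mod 5: 4·t ≡ 3 (mod 5).
    The inverse of 4 mod 5 is 4 (since 4·4 = 16 = 3·5 + 1), so t ≡ 4·3 = 12 ≡ 2 (mod 5).
    Then x = 6 + 19·2 = 44, valid modulo lcm(19, 5) = 95: x ≡ 44 (mod 95).
  Combine with x ≡ 3 (mod 11); new modulus lcm = 1045.
    Write x = 44 + 95·t and substitute into x ≡ 3 (mod 11): 95·t ≡ 3 − 44 = -41 (mod 11).
    Reduce coefficients mod 11: 7·t ≡ 3 (mod 11).
    The inverse of 7 mod 11 is 8 (since 7·8 = 56 = 5·11 + 1), so t ≡ 8·3 = 24 ≡ 2 (mod 11).
    Then x = 44 + 95·2 = 234, valid modulo lcm(95, 11) = 1045: x ≡ 234 (mod 1045).
  Combine with x ≡ 3 (mod 17); new modulus lcm = 17765.
    Write x = 234 + 1045·t and substitute into x ≡ 3 (mod 17): 1045·t ≡ 3 − 234 = -231 (mod 17).
    Reduce coefficients mod 17: 8·t ≡ 7 (mod 17).
    The inverse of 8 mod 17 is 15 (since 8·15 = 120 = 7·17 + 1), so t ≡ 15·7 = 105 ≡ 3 (mod 17).
    Then x = 234 + 1045·3 = 3369, valid modulo lcm(1045, 17) = 17765: x ≡ 3369 (mod 17765).
Verify against each original: 3369 mod 19 = 6, 3369 mod 5 = 4, 3369 mod 11 = 3, 3369 mod 17 = 3.

x ≡ 3369 (mod 17765).


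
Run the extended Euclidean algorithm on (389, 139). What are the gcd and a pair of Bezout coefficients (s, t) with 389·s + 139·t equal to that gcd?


Euclidean algorithm on (389, 139) — divide until remainder is 0:
  389 = 2 · 139 + 111
  139 = 1 · 111 + 28
  111 = 3 · 28 + 27
  28 = 1 · 27 + 1
  27 = 27 · 1 + 0
gcd(389, 139) = 1.
Track Bezout coefficients alongside the remainders: start with r₀ = 389 = a·1 + b·0 (s = 1, t = 0) and r₁ = 139 = a·0 + b·1 (s = 0, t = 1); each new remainder r_{k+1} = r_{k-1} − q_k·r_k inherits s_{k+1} = s_{k-1} − q_k·s_k, t_{k+1} = t_{k-1} − q_k·t_k, so r_k = a·s_k + b·t_k at every step:
  q = 2: r = 111, s = 1 − 2·0 = 1, t = 0 − 2·1 = -2  (check: 389·1 + 139·(-2) = 111)
  q = 1: r = 28, s = 0 − 1·1 = -1, t = 1 − 1·(-2) = 3  (check: 389·(-1) + 139·3 = 28)
  q = 3: r = 27, s = 1 − 3·(-1) = 4, t = -2 − 3·3 = -11  (check: 389·4 + 139·(-11) = 27)
  q = 1: r = 1, s = -1 − 1·4 = -5, t = 3 − 1·(-11) = 14  (check: 389·(-5) + 139·14 = 1)
The row with r = 1 (the gcd) gives the Bezout coefficients s = -5, t = 14.
Result: 389 · (-5) + 139 · (14) = 1.

gcd(389, 139) = 1; s = -5, t = 14 (check: 389·(-5) + 139·14 = 1).


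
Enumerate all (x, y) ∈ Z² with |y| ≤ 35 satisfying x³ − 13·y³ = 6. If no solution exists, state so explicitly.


The equation is x³ - 13y³ = 6. For fixed y, x³ = 13·y³ + 6, so a solution requires the RHS to be a perfect cube.
Strategy: iterate y from -35 to 35, compute RHS = 13·y³ + 6, and check whether it is a (positive or negative) perfect cube.
Check small values of y:
  y = 0: RHS = 6 is not a perfect cube.
  y = 1: RHS = 19 is not a perfect cube.
  y = -1: RHS = -7 is not a perfect cube.
  y = 2: RHS = 110 is not a perfect cube.
  y = -2: RHS = -98 is not a perfect cube.
  y = 3: RHS = 357 is not a perfect cube.
  y = -3: RHS = -345 is not a perfect cube.
Continuing the search up to |y| = 35 finds no solutions either.
No (x, y) in the scanned range satisfies the equation.

No integer solutions with |y| ≤ 35.


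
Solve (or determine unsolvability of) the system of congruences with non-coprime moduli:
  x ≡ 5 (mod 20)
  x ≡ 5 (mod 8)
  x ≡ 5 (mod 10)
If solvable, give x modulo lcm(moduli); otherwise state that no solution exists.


Moduli 20, 8, 10 are not pairwise coprime, so CRT works modulo lcm(m_i) when all pairwise compatibility conditions hold.
Pairwise compatibility: gcd(m_i, m_j) must divide a_i - a_j for every pair.
Merge one congruence at a time:
  Start: x ≡ 5 (mod 20).
  Combine with x ≡ 5 (mod 8): gcd(20, 8) = 4; 5 - 5 = 0, which IS divisible by 4, so compatible.
    Write x = 5 + 20·t and substitute into x ≡ 5 (mod 8): 20·t ≡ 5 − 5 = 0 (mod 8).
    Divide the congruence (and modulus) by g = 4: 5·t ≡ 0 (mod 2).
    Reduce coefficients mod 2: 1·t ≡ 0 (mod 2).
    So t ≡ 0 (mod 2).
    Then x = 5 + 20·0 = 5, valid modulo lcm(20, 8) = 40: x ≡ 5 (mod 40).
  Combine with x ≡ 5 (mod 10): gcd(40, 10) = 10; 5 - 5 = 0, which IS divisible by 10, so compatible.
    Write x = 5 + 40·t and substitute into x ≡ 5 (mod 10): 40·t ≡ 5 − 5 = 0 (mod 10).
    Divide the congruence (and modulus) by g = 10: 4·t ≡ 0 (mod 1).
    Modulo 1 every t works; take t = 0.
    Then x = 5 + 40·0 = 5, valid modulo lcm(40, 10) = 40: x ≡ 5 (mod 40).
Verify: 5 mod 20 = 5, 5 mod 8 = 5, 5 mod 10 = 5.

x ≡ 5 (mod 40).


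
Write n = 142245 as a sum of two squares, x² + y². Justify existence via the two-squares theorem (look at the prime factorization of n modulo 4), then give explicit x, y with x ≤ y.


Step 1: Factor n = 142245 = 3^2 · 5 · 29 · 109.
Step 2: Check the mod-4 condition on each prime factor: 3 ≡ 3 (mod 4), exponent 2 (must be even); 5 ≡ 1 (mod 4), exponent 1; 29 ≡ 1 (mod 4), exponent 1; 109 ≡ 1 (mod 4), exponent 1.
All primes ≡ 3 (mod 4) appear to even exponent (or don't appear), so by the two-squares theorem n IS expressible as a sum of two squares.
Step 3: Build a representation. Group n = k² · m with k = 3 and m = 5 · 29 · 109 = 15805 (a product of primes ≡ 1 (mod 4)); a representation of m scales to one of n via (k·x)² + (k·y)² = k²(x² + y²). Each prime p ≡ 1 (mod 4) is itself a sum of two squares; find a² by testing p − a² for a perfect square:
  5: 5 − 1² = 4 = 2² ⇒ 5 = 1² + 2².
  29: 29 − 1² = 28, 29 − 2² = 25 = 5² ⇒ 29 = 2² + 5².
  109: 109 − 1² = 108, 109 − 2² = 105, 109 − 3² = 100 = 10² ⇒ 109 = 3² + 10².
  Combine using the Brahmagupta–Fibonacci identity (a² + b²)(c² + d²) = (ac − bd)² + (ad + bc)² = (ac + bd)² + (ad − bc)²:
  5 · 29 = 145: from (1² + 2²)(2² + 5²), take (1·2 − 2·5, 1·5 + 2·2) = (2 − 10, 5 + 4) = (-8, 9); dropping signs (only squares matter) gives (8, 9); check 8² + 9² = 64 + 81 = 145 ✓.
  145 · 109 = 15805: from (8² + 9²)(3² + 10²), take (8·3 − 9·10, 8·10 + 9·3) = (24 − 90, 80 + 27) = (-66, 107); dropping signs (only squares matter) gives (66, 107); check 66² + 107² = 4356 + 11449 = 15805 ✓.
  Scale by k = 3: (3·66, 3·107) = (198, 321).
Step 4: Order so x ≤ y and verify: 198² + 321² = 39204 + 103041 = 142245 = n. ✓

n = 142245 = 198² + 321² (one valid representation with x ≤ y).


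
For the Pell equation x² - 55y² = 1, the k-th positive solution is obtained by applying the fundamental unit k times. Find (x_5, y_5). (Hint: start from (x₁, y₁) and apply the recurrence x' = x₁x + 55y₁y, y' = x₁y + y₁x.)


Step 1: Find the fundamental solution (x₁, y₁) of x² - 55y² = 1.
  Expand √55 as a continued fraction. a₀ = ⌊√55⌋ = 7; iterate m_{k+1} = d_k·a_k − m_k, d_{k+1} = (55 − m_{k+1}²)/d_k, a_{k+1} = ⌊(a₀ + m_{k+1})/d_{k+1}⌋ (starting m₀ = 0, d₀ = 1), with convergents p_k = a_k·p_{k-1} + p_{k-2}, q_k = a_k·q_{k-1} + q_{k-2} (p₋₁ = 1, q₋₁ = 0):
  k = 0: a₀ = 7; p₀/q₀ = 7/1; p₀² − 55·q₀² = 49 − 55 = -6.
  k = 1: m = 7, d = 6, a = ⌊(7 + 7)/6⌋ = 2; p/q = (2·7 + 1)/(2·1 + 0) = 15/2; p² − 55·q² = 225 − 220 = 5.
  k = 2: m = 5, d = 5, a = ⌊(7 + 5)/5⌋ = 2; p/q = (2·15 + 7)/(2·2 + 1) = 37/5; p² − 55·q² = 1369 − 1375 = -6.
  k = 3: m = 5, d = 6, a = ⌊(7 + 5)/6⌋ = 2; p/q = (2·37 + 15)/(2·5 + 2) = 89/12; p² − 55·q² = 7921 − 7920 = 1.
  The first convergent with p² − 55·q² = 1 gives the fundamental solution (x₁, y₁) = (89, 12).
Step 2: Apply the recurrence (x_{n+1}, y_{n+1}) = (x₁x_n + 55y₁y_n, x₁y_n + y₁x_n) repeatedly.
  From (x_1, y_1) = (89, 12): x_2 = 89·89 + 55·12·12 = 15841; y_2 = 89·12 + 12·89 = 2136.
  From (x_2, y_2) = (15841, 2136): x_3 = 89·15841 + 55·12·2136 = 2819609; y_3 = 89·2136 + 12·15841 = 380196.
  From (x_3, y_3) = (2819609, 380196): x_4 = 89·2819609 + 55·12·380196 = 501874561; y_4 = 89·380196 + 12·2819609 = 67672752.
  From (x_4, y_4) = (501874561, 67672752): x_5 = 89·501874561 + 55·12·67672752 = 89330852249; y_5 = 89·67672752 + 12·501874561 = 12045369660.
Step 3: Verify x_5² - 55·y_5² = 7980001163532668358001 - 7980001163532668358000 = 1 (should be 1). ✓

(x_1, y_1) = (89, 12); (x_5, y_5) = (89330852249, 12045369660).


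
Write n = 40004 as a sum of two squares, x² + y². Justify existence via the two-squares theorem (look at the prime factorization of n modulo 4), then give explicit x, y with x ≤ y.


Step 1: Factor n = 40004 = 2^2 · 73 · 137.
Step 2: Check the mod-4 condition on each prime factor: 2 = 2 (special); 73 ≡ 1 (mod 4), exponent 1; 137 ≡ 1 (mod 4), exponent 1.
All primes ≡ 3 (mod 4) appear to even exponent (or don't appear), so by the two-squares theorem n IS expressible as a sum of two squares.
Step 3: Build a representation. Group n = k² · m with k = 2 and m = 73 · 137 = 10001 (a product of primes ≡ 1 (mod 4)); a representation of m scales to one of n via (k·x)² + (k·y)² = k²(x² + y²). Each prime p ≡ 1 (mod 4) is itself a sum of two squares; find a² by testing p − a² for a perfect square:
  73: 73 − 1² = 72, 73 − 2² = 69, 73 − 3² = 64 = 8² ⇒ 73 = 3² + 8².
  137: 137 − 1² = 136, 137 − 2² = 133, 137 − 3² = 128, 137 − 4² = 121 = 11² ⇒ 137 = 4² + 11².
  Combine using the Brahmagupta–Fibonacci identity (a² + b²)(c² + d²) = (ac − bd)² + (ad + bc)² = (ac + bd)² + (ad − bc)²:
  73 · 137 = 10001: from (3² + 8²)(4² + 11²), take (3·4 − 8·11, 3·11 + 8·4) = (12 − 88, 33 + 32) = (-76, 65); dropping signs (only squares matter) gives (76, 65); check 76² + 65² = 5776 + 4225 = 10001 ✓.
  Scale by k = 2: (2·76, 2·65) = (152, 130).
Step 4: Order so x ≤ y and verify: 130² + 152² = 16900 + 23104 = 40004 = n. ✓

n = 40004 = 130² + 152² (one valid representation with x ≤ y).


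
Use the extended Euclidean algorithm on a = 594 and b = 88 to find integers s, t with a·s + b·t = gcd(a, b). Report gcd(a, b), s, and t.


Euclidean algorithm on (594, 88) — divide until remainder is 0:
  594 = 6 · 88 + 66
  88 = 1 · 66 + 22
  66 = 3 · 22 + 0
gcd(594, 88) = 22.
Track Bezout coefficients alongside the remainders: start with r₀ = 594 = a·1 + b·0 (s = 1, t = 0) and r₁ = 88 = a·0 + b·1 (s = 0, t = 1); each new remainder r_{k+1} = r_{k-1} − q_k·r_k inherits s_{k+1} = s_{k-1} − q_k·s_k, t_{k+1} = t_{k-1} − q_k·t_k, so r_k = a·s_k + b·t_k at every step:
  q = 6: r = 66, s = 1 − 6·0 = 1, t = 0 − 6·1 = -6  (check: 594·1 + 88·(-6) = 66)
  q = 1: r = 22, s = 0 − 1·1 = -1, t = 1 − 1·(-6) = 7  (check: 594·(-1) + 88·7 = 22)
The row with r = 22 (the gcd) gives the Bezout coefficients s = -1, t = 7.
Result: 594 · (-1) + 88 · (7) = 22.

gcd(594, 88) = 22; s = -1, t = 7 (check: 594·(-1) + 88·7 = 22).


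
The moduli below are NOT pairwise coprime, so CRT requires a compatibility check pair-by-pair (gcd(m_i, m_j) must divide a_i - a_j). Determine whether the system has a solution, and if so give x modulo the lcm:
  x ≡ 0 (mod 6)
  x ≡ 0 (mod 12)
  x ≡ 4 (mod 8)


Moduli 6, 12, 8 are not pairwise coprime, so CRT works modulo lcm(m_i) when all pairwise compatibility conditions hold.
Pairwise compatibility: gcd(m_i, m_j) must divide a_i - a_j for every pair.
Merge one congruence at a time:
  Start: x ≡ 0 (mod 6).
  Combine with x ≡ 0 (mod 12): gcd(6, 12) = 6; 0 - 0 = 0, which IS divisible by 6, so compatible.
    Write x = 0 + 6·t and substitute into x ≡ 0 (mod 12): 6·t ≡ 0 − 0 = 0 (mod 12).
    Divide the congruence (and modulus) by g = 6: 1·t ≡ 0 (mod 2).
    So t ≡ 0 (mod 2).
    Then x = 0 + 6·0 = 0, valid modulo lcm(6, 12) = 12: x ≡ 0 (mod 12).
  Combine with x ≡ 4 (mod 8): gcd(12, 8) = 4; 4 - 0 = 4, which IS divisible by 4, so compatible.
    Write x = 0 + 12·t and substitute into x ≡ 4 (mod 8): 12·t ≡ 4 − 0 = 4 (mod 8).
    Divide the congruence (and modulus) by g = 4: 3·t ≡ 1 (mod 2).
    Reduce coefficients mod 2: 1·t ≡ 1 (mod 2).
    So t ≡ 1 (mod 2).
    Then x = 0 + 12·1 = 12, valid modulo lcm(12, 8) = 24: x ≡ 12 (mod 24).
Verify: 12 mod 6 = 0, 12 mod 12 = 0, 12 mod 8 = 4.

x ≡ 12 (mod 24).


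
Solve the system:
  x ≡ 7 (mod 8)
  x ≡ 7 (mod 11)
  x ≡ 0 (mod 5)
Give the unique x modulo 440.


Moduli 8, 11, 5 are pairwise coprime; by CRT there is a unique solution modulo M = 8 · 11 · 5 = 440.
Solve pairwise, accumulating the modulus:
  Start with x ≡ 7 (mod 8).
  Combine with x ≡ 7 (mod 11): since gcd(8, 11) = 1, we get a unique residue mod 88.
    Write x = 7 + 8·t and substitute into x ≡ 7 (mod 11): 8·t ≡ 7 − 7 = 0 (mod 11).
    The inverse of 8 mod 11 is 7 (since 8·7 = 56 = 5·11 + 1), so t ≡ 7·0 = 0 ≡ 0 (mod 11).
    Then x = 7 + 8·0 = 7, valid modulo lcm(8, 11) = 88: x ≡ 7 (mod 88).
  Combine with x ≡ 0 (mod 5): since gcd(88, 5) = 1, we get a unique residue mod 440.
    Write x = 7 + 88·t and substitute into x ≡ 0 (mod 5): 88·t ≡ 0 − 7 = -7 (mod 5).
    Reduce coefficients mod 5: 3·t ≡ 3 (mod 5).
    The inverse of 3 mod 5 is 2 (since 3·2 = 6 = 1·5 + 1), so t ≡ 2·3 = 6 ≡ 1 (mod 5).
    Then x = 7 + 88·1 = 95, valid modulo lcm(88, 5) = 440: x ≡ 95 (mod 440).
Verify: 95 mod 8 = 7 ✓, 95 mod 11 = 7 ✓, 95 mod 5 = 0 ✓.

x ≡ 95 (mod 440).


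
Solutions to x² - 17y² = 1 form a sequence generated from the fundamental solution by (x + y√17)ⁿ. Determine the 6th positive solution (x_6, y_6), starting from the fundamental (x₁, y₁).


Step 1: Find the fundamental solution (x₁, y₁) of x² - 17y² = 1.
  Expand √17 as a continued fraction. a₀ = ⌊√17⌋ = 4; iterate m_{k+1} = d_k·a_k − m_k, d_{k+1} = (17 − m_{k+1}²)/d_k, a_{k+1} = ⌊(a₀ + m_{k+1})/d_{k+1}⌋ (starting m₀ = 0, d₀ = 1), with convergents p_k = a_k·p_{k-1} + p_{k-2}, q_k = a_k·q_{k-1} + q_{k-2} (p₋₁ = 1, q₋₁ = 0):
  k = 0: a₀ = 4; p₀/q₀ = 4/1; p₀² − 17·q₀² = 16 − 17 = -1.
  k = 1: m = 4, d = 1, a = ⌊(4 + 4)/1⌋ = 8; p/q = (8·4 + 1)/(8·1 + 0) = 33/8; p² − 17·q² = 1089 − 1088 = 1.
  The first convergent with p² − 17·q² = 1 gives the fundamental solution (x₁, y₁) = (33, 8).
Step 2: Apply the recurrence (x_{n+1}, y_{n+1}) = (x₁x_n + 17y₁y_n, x₁y_n + y₁x_n) repeatedly.
  From (x_1, y_1) = (33, 8): x_2 = 33·33 + 17·8·8 = 2177; y_2 = 33·8 + 8·33 = 528.
  From (x_2, y_2) = (2177, 528): x_3 = 33·2177 + 17·8·528 = 143649; y_3 = 33·528 + 8·2177 = 34840.
  From (x_3, y_3) = (143649, 34840): x_4 = 33·143649 + 17·8·34840 = 9478657; y_4 = 33·34840 + 8·143649 = 2298912.
  From (x_4, y_4) = (9478657, 2298912): x_5 = 33·9478657 + 17·8·2298912 = 625447713; y_5 = 33·2298912 + 8·9478657 = 151693352.
  From (x_5, y_5) = (625447713, 151693352): x_6 = 33·625447713 + 17·8·151693352 = 41270070401; y_6 = 33·151693352 + 8·625447713 = 10009462320.
Step 3: Verify x_6² - 17·y_6² = 1703218710903496300801 - 1703218710903496300800 = 1 (should be 1). ✓

(x_1, y_1) = (33, 8); (x_6, y_6) = (41270070401, 10009462320).


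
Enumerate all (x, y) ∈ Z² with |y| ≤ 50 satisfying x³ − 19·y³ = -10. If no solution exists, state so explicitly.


The equation is x³ - 19y³ = -10. For fixed y, x³ = 19·y³ − 10, so a solution requires the RHS to be a perfect cube.
Strategy: iterate y from -50 to 50, compute RHS = 19·y³ − 10, and check whether it is a (positive or negative) perfect cube.
Check small values of y:
  y = 0: RHS = -10 is not a perfect cube.
  y = 1: RHS = 9 is not a perfect cube.
  y = -1: RHS = -29 is not a perfect cube.
  y = 2: RHS = 142 is not a perfect cube.
  y = -2: RHS = -162 is not a perfect cube.
  y = 3: RHS = 503 is not a perfect cube.
  y = -3: RHS = -523 is not a perfect cube.
Continuing the search up to |y| = 50 finds no solutions either.
No (x, y) in the scanned range satisfies the equation.

No integer solutions with |y| ≤ 50.


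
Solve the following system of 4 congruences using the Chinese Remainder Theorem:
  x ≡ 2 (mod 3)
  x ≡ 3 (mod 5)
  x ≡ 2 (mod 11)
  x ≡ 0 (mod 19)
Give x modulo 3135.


Product of moduli M = 3 · 5 · 11 · 19 = 3135.
Merge one congruence at a time:
  Start: x ≡ 2 (mod 3).
  Combine with x ≡ 3 (mod 5); new modulus lcm = 15.
    Write x = 2 + 3·t and substitute into x ≡ 3 (mod 5): 3·t ≡ 3 − 2 = 1 (mod 5).
    The inverse of 3 mod 5 is 2 (since 3·2 = 6 = 1·5 + 1), so t ≡ 2·1 = 2 ≡ 2 (mod 5).
    Then x = 2 + 3·2 = 8, valid modulo lcm(3, 5) = 15: x ≡ 8 (mod 15).
  Combine with x ≡ 2 (mod 11); new modulus lcm = 165.
    Write x = 8 + 15·t and substitute into x ≡ 2 (mod 11): 15·t ≡ 2 − 8 = -6 (mod 11).
    Reduce coefficients mod 11: 4·t ≡ 5 (mod 11).
    The inverse of 4 mod 11 is 3 (since 4·3 = 12 = 1·11 + 1), so t ≡ 3·5 = 15 ≡ 4 (mod 11).
    Then x = 8 + 15·4 = 68, valid modulo lcm(15, 11) = 165: x ≡ 68 (mod 165).
  Combine with x ≡ 0 (mod 19); new modulus lcm = 3135.
    Write x = 68 + 165·t and substitute into x ≡ 0 (mod 19): 165·t ≡ 0 − 68 = -68 (mod 19).
    Reduce coefficients mod 19: 13·t ≡ 8 (mod 19).
    The inverse of 13 mod 19 is 3 (since 13·3 = 39 = 2·19 + 1), so t ≡ 3·8 = 24 ≡ 5 (mod 19).
    Then x = 68 + 165·5 = 893, valid modulo lcm(165, 19) = 3135: x ≡ 893 (mod 3135).
Verify against each original: 893 mod 3 = 2, 893 mod 5 = 3, 893 mod 11 = 2, 893 mod 19 = 0.

x ≡ 893 (mod 3135).


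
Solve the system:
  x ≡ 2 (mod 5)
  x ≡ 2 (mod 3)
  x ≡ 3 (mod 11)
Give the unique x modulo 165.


Moduli 5, 3, 11 are pairwise coprime; by CRT there is a unique solution modulo M = 5 · 3 · 11 = 165.
Solve pairwise, accumulating the modulus:
  Start with x ≡ 2 (mod 5).
  Combine with x ≡ 2 (mod 3): since gcd(5, 3) = 1, we get a unique residue mod 15.
    Write x = 2 + 5·t and substitute into x ≡ 2 (mod 3): 5·t ≡ 2 − 2 = 0 (mod 3).
    Reduce coefficients mod 3: 2·t ≡ 0 (mod 3).
    The inverse of 2 mod 3 is 2 (since 2·2 = 4 = 1·3 + 1), so t ≡ 2·0 = 0 ≡ 0 (mod 3).
    Then x = 2 + 5·0 = 2, valid modulo lcm(5, 3) = 15: x ≡ 2 (mod 15).
  Combine with x ≡ 3 (mod 11): since gcd(15, 11) = 1, we get a unique residue mod 165.
    Write x = 2 + 15·t and substitute into x ≡ 3 (mod 11): 15·t ≡ 3 − 2 = 1 (mod 11).
    Reduce coefficients mod 11: 4·t ≡ 1 (mod 11).
    The inverse of 4 mod 11 is 3 (since 4·3 = 12 = 1·11 + 1), so t ≡ 3·1 = 3 ≡ 3 (mod 11).
    Then x = 2 + 15·3 = 47, valid modulo lcm(15, 11) = 165: x ≡ 47 (mod 165).
Verify: 47 mod 5 = 2 ✓, 47 mod 3 = 2 ✓, 47 mod 11 = 3 ✓.

x ≡ 47 (mod 165).


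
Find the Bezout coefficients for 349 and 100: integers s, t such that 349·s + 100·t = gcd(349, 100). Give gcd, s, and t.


Euclidean algorithm on (349, 100) — divide until remainder is 0:
  349 = 3 · 100 + 49
  100 = 2 · 49 + 2
  49 = 24 · 2 + 1
  2 = 2 · 1 + 0
gcd(349, 100) = 1.
Track Bezout coefficients alongside the remainders: start with r₀ = 349 = a·1 + b·0 (s = 1, t = 0) and r₁ = 100 = a·0 + b·1 (s = 0, t = 1); each new remainder r_{k+1} = r_{k-1} − q_k·r_k inherits s_{k+1} = s_{k-1} − q_k·s_k, t_{k+1} = t_{k-1} − q_k·t_k, so r_k = a·s_k + b·t_k at every step:
  q = 3: r = 49, s = 1 − 3·0 = 1, t = 0 − 3·1 = -3  (check: 349·1 + 100·(-3) = 49)
  q = 2: r = 2, s = 0 − 2·1 = -2, t = 1 − 2·(-3) = 7  (check: 349·(-2) + 100·7 = 2)
  q = 24: r = 1, s = 1 − 24·(-2) = 49, t = -3 − 24·7 = -171  (check: 349·49 + 100·(-171) = 1)
The row with r = 1 (the gcd) gives the Bezout coefficients s = 49, t = -171.
Result: 349 · (49) + 100 · (-171) = 1.

gcd(349, 100) = 1; s = 49, t = -171 (check: 349·49 + 100·(-171) = 1).


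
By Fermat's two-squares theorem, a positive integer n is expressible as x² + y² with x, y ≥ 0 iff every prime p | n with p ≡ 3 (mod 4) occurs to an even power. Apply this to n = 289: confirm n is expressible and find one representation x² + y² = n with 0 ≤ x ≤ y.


Step 1: Factor n = 289 = 17^2.
Step 2: Check the mod-4 condition on each prime factor: 17 ≡ 1 (mod 4), exponent 2.
All primes ≡ 3 (mod 4) appear to even exponent (or don't appear), so by the two-squares theorem n IS expressible as a sum of two squares.
Step 3: Build a representation. Here n = 17 · 17 is a product of primes ≡ 1 (mod 4). Each prime p ≡ 1 (mod 4) is itself a sum of two squares; find a² by testing p − a² for a perfect square:
  17: 17 − 1² = 16 = 4² ⇒ 17 = 1² + 4².
  Combine using the Brahmagupta–Fibonacci identity (a² + b²)(c² + d²) = (ac − bd)² + (ad + bc)² = (ac + bd)² + (ad − bc)²:
  17 · 17 = 289: from (1² + 4²)(1² + 4²), take (1·1 − 4·4, 1·4 + 4·1) = (1 − 16, 4 + 4) = (-15, 8); dropping signs (only squares matter) gives (15, 8); check 15² + 8² = 225 + 64 = 289 ✓.
Step 4: Order so x ≤ y and verify: 8² + 15² = 64 + 225 = 289 = n. ✓

n = 289 = 8² + 15² (one valid representation with x ≤ y).


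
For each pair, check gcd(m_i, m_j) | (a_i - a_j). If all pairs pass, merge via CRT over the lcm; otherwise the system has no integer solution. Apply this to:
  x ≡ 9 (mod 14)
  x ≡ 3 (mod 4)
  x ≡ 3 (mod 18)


Moduli 14, 4, 18 are not pairwise coprime, so CRT works modulo lcm(m_i) when all pairwise compatibility conditions hold.
Pairwise compatibility: gcd(m_i, m_j) must divide a_i - a_j for every pair.
Merge one congruence at a time:
  Start: x ≡ 9 (mod 14).
  Combine with x ≡ 3 (mod 4): gcd(14, 4) = 2; 3 - 9 = -6, which IS divisible by 2, so compatible.
    Write x = 9 + 14·t and substitute into x ≡ 3 (mod 4): 14·t ≡ 3 − 9 = -6 (mod 4).
    Divide the congruence (and modulus) by g = 2: 7·t ≡ -3 (mod 2).
    Reduce coefficients mod 2: 1·t ≡ 1 (mod 2).
    So t ≡ 1 (mod 2).
    Then x = 9 + 14·1 = 23, valid modulo lcm(14, 4) = 28: x ≡ 23 (mod 28).
  Combine with x ≡ 3 (mod 18): gcd(28, 18) = 2; 3 - 23 = -20, which IS divisible by 2, so compatible.
    Write x = 23 + 28·t and substitute into x ≡ 3 (mod 18): 28·t ≡ 3 − 23 = -20 (mod 18).
    Divide the congruence (and modulus) by g = 2: 14·t ≡ -10 (mod 9).
    Reduce coefficients mod 9: 5·t ≡ 8 (mod 9).
    The inverse of 5 mod 9 is 2 (since 5·2 = 10 = 1·9 + 1), so t ≡ 2·8 = 16 ≡ 7 (mod 9).
    Then x = 23 + 28·7 = 219, valid modulo lcm(28, 18) = 252: x ≡ 219 (mod 252).
Verify: 219 mod 14 = 9, 219 mod 4 = 3, 219 mod 18 = 3.

x ≡ 219 (mod 252).


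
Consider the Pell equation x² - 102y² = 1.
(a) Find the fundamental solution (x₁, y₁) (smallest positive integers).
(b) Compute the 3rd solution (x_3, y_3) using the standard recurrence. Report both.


Step 1: Find the fundamental solution (x₁, y₁) of x² - 102y² = 1.
  Expand √102 as a continued fraction. a₀ = ⌊√102⌋ = 10; iterate m_{k+1} = d_k·a_k − m_k, d_{k+1} = (102 − m_{k+1}²)/d_k, a_{k+1} = ⌊(a₀ + m_{k+1})/d_{k+1}⌋ (starting m₀ = 0, d₀ = 1), with convergents p_k = a_k·p_{k-1} + p_{k-2}, q_k = a_k·q_{k-1} + q_{k-2} (p₋₁ = 1, q₋₁ = 0):
  k = 0: a₀ = 10; p₀/q₀ = 10/1; p₀² − 102·q₀² = 100 − 102 = -2.
  k = 1: m = 10, d = 2, a = ⌊(10 + 10)/2⌋ = 10; p/q = (10·10 + 1)/(10·1 + 0) = 101/10; p² − 102·q² = 10201 − 10200 = 1.
  The first convergent with p² − 102·q² = 1 gives the fundamental solution (x₁, y₁) = (101, 10).
Step 2: Apply the recurrence (x_{n+1}, y_{n+1}) = (x₁x_n + 102y₁y_n, x₁y_n + y₁x_n) repeatedly.
  From (x_1, y_1) = (101, 10): x_2 = 101·101 + 102·10·10 = 20401; y_2 = 101·10 + 10·101 = 2020.
  From (x_2, y_2) = (20401, 2020): x_3 = 101·20401 + 102·10·2020 = 4120901; y_3 = 101·2020 + 10·20401 = 408030.
Step 3: Verify x_3² - 102·y_3² = 16981825051801 - 16981825051800 = 1 (should be 1). ✓

(x_1, y_1) = (101, 10); (x_3, y_3) = (4120901, 408030).


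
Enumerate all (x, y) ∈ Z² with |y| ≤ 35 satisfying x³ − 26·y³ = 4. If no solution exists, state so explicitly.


The equation is x³ - 26y³ = 4. For fixed y, x³ = 26·y³ + 4, so a solution requires the RHS to be a perfect cube.
Strategy: iterate y from -35 to 35, compute RHS = 26·y³ + 4, and check whether it is a (positive or negative) perfect cube.
Check small values of y:
  y = 0: RHS = 4 is not a perfect cube.
  y = 1: RHS = 30 is not a perfect cube.
  y = -1: RHS = -22 is not a perfect cube.
  y = 2: RHS = 212 is not a perfect cube.
  y = -2: RHS = -204 is not a perfect cube.
  y = 3: RHS = 706 is not a perfect cube.
  y = -3: RHS = -698 is not a perfect cube.
Continuing the search up to |y| = 35 finds no solutions either.
No (x, y) in the scanned range satisfies the equation.

No integer solutions with |y| ≤ 35.


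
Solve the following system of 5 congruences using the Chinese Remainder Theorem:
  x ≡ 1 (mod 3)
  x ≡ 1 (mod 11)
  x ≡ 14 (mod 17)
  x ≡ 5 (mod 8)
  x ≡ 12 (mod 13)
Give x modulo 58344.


Product of moduli M = 3 · 11 · 17 · 8 · 13 = 58344.
Merge one congruence at a time:
  Start: x ≡ 1 (mod 3).
  Combine with x ≡ 1 (mod 11); new modulus lcm = 33.
    Write x = 1 + 3·t and substitute into x ≡ 1 (mod 11): 3·t ≡ 1 − 1 = 0 (mod 11).
    The inverse of 3 mod 11 is 4 (since 3·4 = 12 = 1·11 + 1), so t ≡ 4·0 = 0 ≡ 0 (mod 11).
    Then x = 1 + 3·0 = 1, valid modulo lcm(3, 11) = 33: x ≡ 1 (mod 33).
  Combine with x ≡ 14 (mod 17); new modulus lcm = 561.
    Write x = 1 + 33·t and substitute into x ≡ 14 (mod 17): 33·t ≡ 14 − 1 = 13 (mod 17).
    Reduce coefficients mod 17: 16·t ≡ 13 (mod 17).
    The inverse of 16 mod 17 is 16 (since 16·16 = 256 = 15·17 + 1), so t ≡ 16·13 = 208 ≡ 4 (mod 17).
    Then x = 1 + 33·4 = 133, valid modulo lcm(33, 17) = 561: x ≡ 133 (mod 561).
  Combine with x ≡ 5 (mod 8); new modulus lcm = 4488.
    Write x = 133 + 561·t and substitute into x ≡ 5 (mod 8): 561·t ≡ 5 − 133 = -128 (mod 8).
    Reduce coefficients mod 8: 1·t ≡ 0 (mod 8).
    So t ≡ 0 (mod 8).
    Then x = 133 + 561·0 = 133, valid modulo lcm(561, 8) = 4488: x ≡ 133 (mod 4488).
  Combine with x ≡ 12 (mod 13); new modulus lcm = 58344.
    Write x = 133 + 4488·t and substitute into x ≡ 12 (mod 13): 4488·t ≡ 12 − 133 = -121 (mod 13).
    Reduce coefficients mod 13: 3·t ≡ 9 (mod 13).
    The inverse of 3 mod 13 is 9 (since 3·9 = 27 = 2·13 + 1), so t ≡ 9·9 = 81 ≡ 3 (mod 13).
    Then x = 133 + 4488·3 = 13597, valid modulo lcm(4488, 13) = 58344: x ≡ 13597 (mod 58344).
Verify against each original: 13597 mod 3 = 1, 13597 mod 11 = 1, 13597 mod 17 = 14, 13597 mod 8 = 5, 13597 mod 13 = 12.

x ≡ 13597 (mod 58344).


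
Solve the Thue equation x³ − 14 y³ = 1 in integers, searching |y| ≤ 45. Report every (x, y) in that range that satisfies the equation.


The equation is x³ - 14y³ = 1. For fixed y, x³ = 14·y³ + 1, so a solution requires the RHS to be a perfect cube.
Strategy: iterate y from -45 to 45, compute RHS = 14·y³ + 1, and check whether it is a (positive or negative) perfect cube.
Check small values of y:
  y = 0: RHS = 1 = (1)³ ⇒ x = 1 works.
  y = 1: RHS = 15 is not a perfect cube.
  y = -1: RHS = -13 is not a perfect cube.
  y = 2: RHS = 113 is not a perfect cube.
  y = -2: RHS = -111 is not a perfect cube.
  y = 3: RHS = 379 is not a perfect cube.
  y = -3: RHS = -377 is not a perfect cube.
Continuing the search up to |y| = 45 finds no further solutions beyond those listed.
Collected solutions: (1, 0).

Solutions (with |y| ≤ 45): (1, 0).


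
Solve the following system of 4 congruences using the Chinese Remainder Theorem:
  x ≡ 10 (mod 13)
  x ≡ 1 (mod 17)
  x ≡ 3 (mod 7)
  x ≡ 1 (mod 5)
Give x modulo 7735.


Product of moduli M = 13 · 17 · 7 · 5 = 7735.
Merge one congruence at a time:
  Start: x ≡ 10 (mod 13).
  Combine with x ≡ 1 (mod 17); new modulus lcm = 221.
    Write x = 10 + 13·t and substitute into x ≡ 1 (mod 17): 13·t ≡ 1 − 10 = -9 (mod 17).
    Reduce coefficients mod 17: 13·t ≡ 8 (mod 17).
    The inverse of 13 mod 17 is 4 (since 13·4 = 52 = 3·17 + 1), so t ≡ 4·8 = 32 ≡ 15 (mod 17).
    Then x = 10 + 13·15 = 205, valid modulo lcm(13, 17) = 221: x ≡ 205 (mod 221).
  Combine with x ≡ 3 (mod 7); new modulus lcm = 1547.
    Write x = 205 + 221·t and substitute into x ≡ 3 (mod 7): 221·t ≡ 3 − 205 = -202 (mod 7).
    Reduce coefficients mod 7: 4·t ≡ 1 (mod 7).
    The inverse of 4 mod 7 is 2 (since 4·2 = 8 = 1·7 + 1), so t ≡ 2·1 = 2 ≡ 2 (mod 7).
    Then x = 205 + 221·2 = 647, valid modulo lcm(221, 7) = 1547: x ≡ 647 (mod 1547).
  Combine with x ≡ 1 (mod 5); new modulus lcm = 7735.
    Write x = 647 + 1547·t and substitute into x ≡ 1 (mod 5): 1547·t ≡ 1 − 647 = -646 (mod 5).
    Reduce coefficients mod 5: 2·t ≡ 4 (mod 5).
    The inverse of 2 mod 5 is 3 (since 2·3 = 6 = 1·5 + 1), so t ≡ 3·4 = 12 ≡ 2 (mod 5).
    Then x = 647 + 1547·2 = 3741, valid modulo lcm(1547, 5) = 7735: x ≡ 3741 (mod 7735).
Verify against each original: 3741 mod 13 = 10, 3741 mod 17 = 1, 3741 mod 7 = 3, 3741 mod 5 = 1.

x ≡ 3741 (mod 7735).


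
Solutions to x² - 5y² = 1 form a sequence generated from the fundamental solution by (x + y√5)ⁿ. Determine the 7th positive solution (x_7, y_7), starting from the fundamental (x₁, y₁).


Step 1: Find the fundamental solution (x₁, y₁) of x² - 5y² = 1.
  Expand √5 as a continued fraction. a₀ = ⌊√5⌋ = 2; iterate m_{k+1} = d_k·a_k − m_k, d_{k+1} = (5 − m_{k+1}²)/d_k, a_{k+1} = ⌊(a₀ + m_{k+1})/d_{k+1}⌋ (starting m₀ = 0, d₀ = 1), with convergents p_k = a_k·p_{k-1} + p_{k-2}, q_k = a_k·q_{k-1} + q_{k-2} (p₋₁ = 1, q₋₁ = 0):
  k = 0: a₀ = 2; p₀/q₀ = 2/1; p₀² − 5·q₀² = 4 − 5 = -1.
  k = 1: m = 2, d = 1, a = ⌊(2 + 2)/1⌋ = 4; p/q = (4·2 + 1)/(4·1 + 0) = 9/4; p² − 5·q² = 81 − 80 = 1.
  The first convergent with p² − 5·q² = 1 gives the fundamental solution (x₁, y₁) = (9, 4).
Step 2: Apply the recurrence (x_{n+1}, y_{n+1}) = (x₁x_n + 5y₁y_n, x₁y_n + y₁x_n) repeatedly.
  From (x_1, y_1) = (9, 4): x_2 = 9·9 + 5·4·4 = 161; y_2 = 9·4 + 4·9 = 72.
  From (x_2, y_2) = (161, 72): x_3 = 9·161 + 5·4·72 = 2889; y_3 = 9·72 + 4·161 = 1292.
  From (x_3, y_3) = (2889, 1292): x_4 = 9·2889 + 5·4·1292 = 51841; y_4 = 9·1292 + 4·2889 = 23184.
  From (x_4, y_4) = (51841, 23184): x_5 = 9·51841 + 5·4·23184 = 930249; y_5 = 9·23184 + 4·51841 = 416020.
  From (x_5, y_5) = (930249, 416020): x_6 = 9·930249 + 5·4·416020 = 16692641; y_6 = 9·416020 + 4·930249 = 7465176.
  From (x_6, y_6) = (16692641, 7465176): x_7 = 9·16692641 + 5·4·7465176 = 299537289; y_7 = 9·7465176 + 4·16692641 = 133957148.
Step 3: Verify x_7² - 5·y_7² = 89722587501469521 - 89722587501469520 = 1 (should be 1). ✓

(x_1, y_1) = (9, 4); (x_7, y_7) = (299537289, 133957148).


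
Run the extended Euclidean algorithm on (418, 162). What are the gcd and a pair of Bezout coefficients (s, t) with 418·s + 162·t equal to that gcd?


Euclidean algorithm on (418, 162) — divide until remainder is 0:
  418 = 2 · 162 + 94
  162 = 1 · 94 + 68
  94 = 1 · 68 + 26
  68 = 2 · 26 + 16
  26 = 1 · 16 + 10
  16 = 1 · 10 + 6
  10 = 1 · 6 + 4
  6 = 1 · 4 + 2
  4 = 2 · 2 + 0
gcd(418, 162) = 2.
Track Bezout coefficients alongside the remainders: start with r₀ = 418 = a·1 + b·0 (s = 1, t = 0) and r₁ = 162 = a·0 + b·1 (s = 0, t = 1); each new remainder r_{k+1} = r_{k-1} − q_k·r_k inherits s_{k+1} = s_{k-1} − q_k·s_k, t_{k+1} = t_{k-1} − q_k·t_k, so r_k = a·s_k + b·t_k at every step:
  q = 2: r = 94, s = 1 − 2·0 = 1, t = 0 − 2·1 = -2  (check: 418·1 + 162·(-2) = 94)
  q = 1: r = 68, s = 0 − 1·1 = -1, t = 1 − 1·(-2) = 3  (check: 418·(-1) + 162·3 = 68)
  q = 1: r = 26, s = 1 − 1·(-1) = 2, t = -2 − 1·3 = -5  (check: 418·2 + 162·(-5) = 26)
  q = 2: r = 16, s = -1 − 2·2 = -5, t = 3 − 2·(-5) = 13  (check: 418·(-5) + 162·13 = 16)
  q = 1: r = 10, s = 2 − 1·(-5) = 7, t = -5 − 1·13 = -18  (check: 418·7 + 162·(-18) = 10)
  q = 1: r = 6, s = -5 − 1·7 = -12, t = 13 − 1·(-18) = 31  (check: 418·(-12) + 162·31 = 6)
  q = 1: r = 4, s = 7 − 1·(-12) = 19, t = -18 − 1·31 = -49  (check: 418·19 + 162·(-49) = 4)
  q = 1: r = 2, s = -12 − 1·19 = -31, t = 31 − 1·(-49) = 80  (check: 418·(-31) + 162·80 = 2)
The row with r = 2 (the gcd) gives the Bezout coefficients s = -31, t = 80.
Result: 418 · (-31) + 162 · (80) = 2.

gcd(418, 162) = 2; s = -31, t = 80 (check: 418·(-31) + 162·80 = 2).


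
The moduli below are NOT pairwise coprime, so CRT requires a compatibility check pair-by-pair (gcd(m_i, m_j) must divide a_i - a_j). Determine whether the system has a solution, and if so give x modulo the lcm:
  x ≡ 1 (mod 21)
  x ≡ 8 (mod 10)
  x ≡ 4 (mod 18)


Moduli 21, 10, 18 are not pairwise coprime, so CRT works modulo lcm(m_i) when all pairwise compatibility conditions hold.
Pairwise compatibility: gcd(m_i, m_j) must divide a_i - a_j for every pair.
Merge one congruence at a time:
  Start: x ≡ 1 (mod 21).
  Combine with x ≡ 8 (mod 10): gcd(21, 10) = 1; 8 - 1 = 7, which IS divisible by 1, so compatible.
    Write x = 1 + 21·t and substitute into x ≡ 8 (mod 10): 21·t ≡ 8 − 1 = 7 (mod 10).
    Reduce coefficients mod 10: 1·t ≡ 7 (mod 10).
    So t ≡ 7 (mod 10).
    Then x = 1 + 21·7 = 148, valid modulo lcm(21, 10) = 210: x ≡ 148 (mod 210).
  Combine with x ≡ 4 (mod 18): gcd(210, 18) = 6; 4 - 148 = -144, which IS divisible by 6, so compatible.
    Write x = 148 + 210·t and substitute into x ≡ 4 (mod 18): 210·t ≡ 4 − 148 = -144 (mod 18).
    Divide the congruence (and modulus) by g = 6: 35·t ≡ -24 (mod 3).
    Reduce coefficients mod 3: 2·t ≡ 0 (mod 3).
    The inverse of 2 mod 3 is 2 (since 2·2 = 4 = 1·3 + 1), so t ≡ 2·0 = 0 ≡ 0 (mod 3).
    Then x = 148 + 210·0 = 148, valid modulo lcm(210, 18) = 630: x ≡ 148 (mod 630).
Verify: 148 mod 21 = 1, 148 mod 10 = 8, 148 mod 18 = 4.

x ≡ 148 (mod 630).


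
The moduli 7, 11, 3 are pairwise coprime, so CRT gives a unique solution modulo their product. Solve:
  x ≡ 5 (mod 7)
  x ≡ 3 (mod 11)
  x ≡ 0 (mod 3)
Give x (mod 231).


Moduli 7, 11, 3 are pairwise coprime; by CRT there is a unique solution modulo M = 7 · 11 · 3 = 231.
Solve pairwise, accumulating the modulus:
  Start with x ≡ 5 (mod 7).
  Combine with x ≡ 3 (mod 11): since gcd(7, 11) = 1, we get a unique residue mod 77.
    Write x = 5 + 7·t and substitute into x ≡ 3 (mod 11): 7·t ≡ 3 − 5 = -2 (mod 11).
    Reduce coefficients mod 11: 7·t ≡ 9 (mod 11).
    The inverse of 7 mod 11 is 8 (since 7·8 = 56 = 5·11 + 1), so t ≡ 8·9 = 72 ≡ 6 (mod 11).
    Then x = 5 + 7·6 = 47, valid modulo lcm(7, 11) = 77: x ≡ 47 (mod 77).
  Combine with x ≡ 0 (mod 3): since gcd(77, 3) = 1, we get a unique residue mod 231.
    Write x = 47 + 77·t and substitute into x ≡ 0 (mod 3): 77·t ≡ 0 − 47 = -47 (mod 3).
    Reduce coefficients mod 3: 2·t ≡ 1 (mod 3).
    The inverse of 2 mod 3 is 2 (since 2·2 = 4 = 1·3 + 1), so t ≡ 2·1 = 2 ≡ 2 (mod 3).
    Then x = 47 + 77·2 = 201, valid modulo lcm(77, 3) = 231: x ≡ 201 (mod 231).
Verify: 201 mod 7 = 5 ✓, 201 mod 11 = 3 ✓, 201 mod 3 = 0 ✓.

x ≡ 201 (mod 231).


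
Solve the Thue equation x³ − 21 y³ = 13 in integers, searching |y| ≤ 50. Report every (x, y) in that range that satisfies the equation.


The equation is x³ - 21y³ = 13. For fixed y, x³ = 21·y³ + 13, so a solution requires the RHS to be a perfect cube.
Strategy: iterate y from -50 to 50, compute RHS = 21·y³ + 13, and check whether it is a (positive or negative) perfect cube.
Check small values of y:
  y = 0: RHS = 13 is not a perfect cube.
  y = 1: RHS = 34 is not a perfect cube.
  y = -1: RHS = -8 = (-2)³ ⇒ x = -2 works.
  y = 2: RHS = 181 is not a perfect cube.
  y = -2: RHS = -155 is not a perfect cube.
  y = 3: RHS = 580 is not a perfect cube.
  y = -3: RHS = -554 is not a perfect cube.
Continuing, at y = -4: RHS = -1331 = (-11)³ ⇒ x = -11 works.
Searching the remaining y in |y| ≤ 50 finds no further solutions.
Collected solutions: (-2, -1), (-11, -4).

Solutions (with |y| ≤ 50): (-2, -1), (-11, -4).
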